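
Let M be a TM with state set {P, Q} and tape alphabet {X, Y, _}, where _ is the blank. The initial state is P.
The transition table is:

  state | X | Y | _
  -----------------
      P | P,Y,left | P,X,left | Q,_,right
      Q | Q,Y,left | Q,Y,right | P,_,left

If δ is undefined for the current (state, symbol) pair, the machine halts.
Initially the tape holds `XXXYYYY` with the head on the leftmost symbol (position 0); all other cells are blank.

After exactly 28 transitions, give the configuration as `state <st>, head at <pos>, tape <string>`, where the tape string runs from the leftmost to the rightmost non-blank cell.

P | __[X]XXYYYY_   read X → write Y, move left, go to P
P | _[_]YXXYYYY_   read _ → write _, move right, go to Q
Q | __[Y]XXYYYY_   read Y → write Y, move right, go to Q
Q | __Y[X]XYYYY_   read X → write Y, move left, go to Q
Q | __[Y]YXYYYY_   read Y → write Y, move right, go to Q
Q | __Y[Y]XYYYY_   read Y → write Y, move right, go to Q
Q | __YY[X]YYYY_   read X → write Y, move left, go to Q
Q | __Y[Y]YYYYY_   read Y → write Y, move right, go to Q
Q | __YY[Y]YYYY_   read Y → write Y, move right, go to Q
Q | __YYY[Y]YYY_   read Y → write Y, move right, go to Q
Q | __YYYY[Y]YY_   read Y → write Y, move right, go to Q
Q | __YYYYY[Y]Y_   read Y → write Y, move right, go to Q
Q | __YYYYYY[Y]_   read Y → write Y, move right, go to Q
Q | __YYYYYYY[_]   read _ → write _, move left, go to P
P | __YYYYYY[Y]_   read Y → write X, move left, go to P
P | __YYYYY[Y]X_   read Y → write X, move left, go to P
P | __YYYY[Y]XX_   read Y → write X, move left, go to P
P | __YYY[Y]XXX_   read Y → write X, move left, go to P
P | __YY[Y]XXXX_   read Y → write X, move left, go to P
P | __Y[Y]XXXXX_   read Y → write X, move left, go to P
P | __[Y]XXXXXX_   read Y → write X, move left, go to P
P | _[_]XXXXXXX_   read _ → write _, move right, go to Q
Q | __[X]XXXXXX_   read X → write Y, move left, go to Q
Q | _[_]YXXXXXX_   read _ → write _, move left, go to P
P | [_]_YXXXXXX_   read _ → write _, move right, go to Q
Q | _[_]YXXXXXX_   read _ → write _, move left, go to P
P | [_]_YXXXXXX_   read _ → write _, move right, go to Q
Q | _[_]YXXXXXX_   read _ → write _, move left, go to P
P | [_]_YXXXXXX_
After 28 steps: state P, head at -2, tape YXXXXXX.

state P, head at -2, tape YXXXXXX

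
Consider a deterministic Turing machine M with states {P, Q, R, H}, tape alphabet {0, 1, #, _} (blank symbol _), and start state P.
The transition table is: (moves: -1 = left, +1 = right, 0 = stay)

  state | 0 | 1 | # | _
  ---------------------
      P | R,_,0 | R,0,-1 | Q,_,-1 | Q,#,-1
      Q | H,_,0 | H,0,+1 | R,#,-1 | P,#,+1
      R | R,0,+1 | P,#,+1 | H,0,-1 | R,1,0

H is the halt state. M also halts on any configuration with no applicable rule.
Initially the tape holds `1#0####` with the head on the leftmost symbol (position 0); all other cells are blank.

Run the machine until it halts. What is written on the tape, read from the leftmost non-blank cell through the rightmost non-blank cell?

0#_0####

P | __[1]#0####   read 1 → write 0, move -1, go to R
R | _[_]0#0####   read _ → write 1, move 0, go to R
R | _[1]0#0####   read 1 → write #, move +1, go to P
P | _#[0]#0####   read 0 → write _, move 0, go to R
R | _#[_]#0####   read _ → write 1, move 0, go to R
R | _#[1]#0####   read 1 → write #, move +1, go to P
P | _##[#]0####   read # → write _, move -1, go to Q
Q | _#[#]_0####   read # → write #, move -1, go to R
R | _[#]#_0####   read # → write 0, move -1, go to H
H | [_]0#_0####
The non-blank tape span at halt is 0#_0####.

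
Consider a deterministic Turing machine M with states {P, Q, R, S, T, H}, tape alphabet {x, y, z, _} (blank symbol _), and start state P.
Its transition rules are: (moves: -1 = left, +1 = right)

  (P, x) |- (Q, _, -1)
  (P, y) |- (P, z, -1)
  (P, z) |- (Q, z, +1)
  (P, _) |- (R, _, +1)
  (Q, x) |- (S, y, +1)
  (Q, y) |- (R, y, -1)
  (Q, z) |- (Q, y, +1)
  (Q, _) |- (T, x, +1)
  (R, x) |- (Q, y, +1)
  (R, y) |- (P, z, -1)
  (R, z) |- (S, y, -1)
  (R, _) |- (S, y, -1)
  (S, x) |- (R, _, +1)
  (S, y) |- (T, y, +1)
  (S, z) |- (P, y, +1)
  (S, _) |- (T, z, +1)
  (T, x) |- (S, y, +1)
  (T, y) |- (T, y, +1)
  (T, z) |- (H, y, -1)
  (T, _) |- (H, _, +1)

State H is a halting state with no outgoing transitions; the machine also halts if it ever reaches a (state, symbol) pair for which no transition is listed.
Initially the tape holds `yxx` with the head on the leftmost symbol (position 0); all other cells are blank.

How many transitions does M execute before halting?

11

P | _[y]xx___   read y → write z, move -1, go to P
P | [_]zxx___   read _ → write _, move +1, go to R
R | _[z]xx___   read z → write y, move -1, go to S
S | [_]yxx___   read _ → write z, move +1, go to T
T | z[y]xx___   read y → write y, move +1, go to T
T | zy[x]x___   read x → write y, move +1, go to S
S | zyy[x]___   read x → write _, move +1, go to R
R | zyy_[_]__   read _ → write y, move -1, go to S
S | zyy[_]y__   read _ → write z, move +1, go to T
T | zyyz[y]__   read y → write y, move +1, go to T
T | zyyzy[_]_   read _ → write _, move +1, go to H
H | zyyzy_[_]
M halts after 11 transitions.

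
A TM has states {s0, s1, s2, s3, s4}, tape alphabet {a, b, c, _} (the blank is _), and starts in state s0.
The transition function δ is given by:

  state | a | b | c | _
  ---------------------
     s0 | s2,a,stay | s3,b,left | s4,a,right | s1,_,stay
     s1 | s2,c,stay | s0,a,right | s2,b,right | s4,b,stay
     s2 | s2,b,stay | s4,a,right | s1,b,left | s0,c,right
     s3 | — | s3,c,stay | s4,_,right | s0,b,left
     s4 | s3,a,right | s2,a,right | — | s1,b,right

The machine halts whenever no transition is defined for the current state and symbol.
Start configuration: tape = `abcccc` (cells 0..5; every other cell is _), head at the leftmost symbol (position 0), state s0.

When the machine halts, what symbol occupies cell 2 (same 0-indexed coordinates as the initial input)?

a

s0 | _[a]bcccc   read a → write a, move stay, go to s2
s2 | _[a]bcccc   read a → write b, move stay, go to s2
s2 | _[b]bcccc   read b → write a, move right, go to s4
s4 | _a[b]cccc   read b → write a, move right, go to s2
s2 | _aa[c]ccc   read c → write b, move left, go to s1
s1 | _a[a]bccc   read a → write c, move stay, go to s2
s2 | _a[c]bccc   read c → write b, move left, go to s1
s1 | _[a]bbccc   read a → write c, move stay, go to s2
s2 | _[c]bbccc   read c → write b, move left, go to s1
s1 | [_]bbbccc   read _ → write b, move stay, go to s4
s4 | [b]bbbccc   read b → write a, move right, go to s2
s2 | a[b]bbccc   read b → write a, move right, go to s4
s4 | aa[b]bccc   read b → write a, move right, go to s2
s2 | aaa[b]ccc   read b → write a, move right, go to s4
s4 | aaaa[c]cc
Cell 2 holds a when M halts.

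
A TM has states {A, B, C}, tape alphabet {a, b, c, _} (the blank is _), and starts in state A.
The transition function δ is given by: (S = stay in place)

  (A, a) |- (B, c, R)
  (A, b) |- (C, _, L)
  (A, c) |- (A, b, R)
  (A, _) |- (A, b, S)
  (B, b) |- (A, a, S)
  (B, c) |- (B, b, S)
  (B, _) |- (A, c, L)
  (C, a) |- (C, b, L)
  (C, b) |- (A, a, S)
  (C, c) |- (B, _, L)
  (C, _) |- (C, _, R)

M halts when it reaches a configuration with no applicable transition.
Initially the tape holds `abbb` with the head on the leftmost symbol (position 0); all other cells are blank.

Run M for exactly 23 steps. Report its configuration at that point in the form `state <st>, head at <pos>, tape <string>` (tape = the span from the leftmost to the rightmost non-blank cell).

state=A head=0 tape=[a]bbb___   (A,a)→(B,c,R)
state=B head=1 tape=c[b]bb___   (B,b)→(A,a,S)
state=A head=1 tape=c[a]bb___   (A,a)→(B,c,R)
state=B head=2 tape=cc[b]b___   (B,b)→(A,a,S)
state=A head=2 tape=cc[a]b___   (A,a)→(B,c,R)
state=B head=3 tape=ccc[b]___   (B,b)→(A,a,S)
state=A head=3 tape=ccc[a]___   (A,a)→(B,c,R)
state=B head=4 tape=cccc[_]__   (B,_)→(A,c,L)
state=A head=3 tape=ccc[c]c__   (A,c)→(A,b,R)
state=A head=4 tape=cccb[c]__   (A,c)→(A,b,R)
state=A head=5 tape=cccbb[_]_   (A,_)→(A,b,S)
state=A head=5 tape=cccbb[b]_   (A,b)→(C,_,L)
state=C head=4 tape=cccb[b]__   (C,b)→(A,a,S)
state=A head=4 tape=cccb[a]__   (A,a)→(B,c,R)
state=B head=5 tape=cccbc[_]_   (B,_)→(A,c,L)
state=A head=4 tape=cccb[c]c_   (A,c)→(A,b,R)
state=A head=5 tape=cccbb[c]_   (A,c)→(A,b,R)
state=A head=6 tape=cccbbb[_]   (A,_)→(A,b,S)
state=A head=6 tape=cccbbb[b]   (A,b)→(C,_,L)
state=C head=5 tape=cccbb[b]_   (C,b)→(A,a,S)
state=A head=5 tape=cccbb[a]_   (A,a)→(B,c,R)
state=B head=6 tape=cccbbc[_]   (B,_)→(A,c,L)
state=A head=5 tape=cccbb[c]c   (A,c)→(A,b,R)
state=A head=6 tape=cccbbb[c]
After 23 steps: state A, head at 6, tape cccbbbc.

state A, head at 6, tape cccbbbc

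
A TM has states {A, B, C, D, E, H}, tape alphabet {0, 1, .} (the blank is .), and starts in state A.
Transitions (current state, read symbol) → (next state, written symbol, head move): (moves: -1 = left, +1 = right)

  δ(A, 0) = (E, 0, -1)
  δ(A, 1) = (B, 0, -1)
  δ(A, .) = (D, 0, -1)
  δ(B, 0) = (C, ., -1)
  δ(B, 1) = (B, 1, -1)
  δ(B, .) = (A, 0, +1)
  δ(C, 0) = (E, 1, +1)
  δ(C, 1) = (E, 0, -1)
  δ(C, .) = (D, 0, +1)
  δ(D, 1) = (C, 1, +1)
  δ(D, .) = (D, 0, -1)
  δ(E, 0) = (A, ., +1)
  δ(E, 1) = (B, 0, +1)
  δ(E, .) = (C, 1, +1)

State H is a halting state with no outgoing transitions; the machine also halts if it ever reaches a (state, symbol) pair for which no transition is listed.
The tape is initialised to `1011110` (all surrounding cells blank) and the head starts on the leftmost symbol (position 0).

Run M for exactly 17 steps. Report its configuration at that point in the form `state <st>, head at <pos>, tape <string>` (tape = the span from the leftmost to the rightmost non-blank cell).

state B, head at 3, tape 11110110

A | .[1]011110   read 1 → write 0, move -1, go to B
B | [.]0011110   read . → write 0, move +1, go to A
A | 0[0]011110   read 0 → write 0, move -1, go to E
E | [0]0011110   read 0 → write ., move +1, go to A
A | .[0]011110   read 0 → write 0, move -1, go to E
E | [.]0011110   read . → write 1, move +1, go to C
C | 1[0]011110   read 0 → write 1, move +1, go to E
E | 11[0]11110   read 0 → write ., move +1, go to A
A | 11.[1]1110   read 1 → write 0, move -1, go to B
B | 11[.]01110   read . → write 0, move +1, go to A
A | 110[0]1110   read 0 → write 0, move -1, go to E
E | 11[0]01110   read 0 → write ., move +1, go to A
A | 11.[0]1110   read 0 → write 0, move -1, go to E
E | 11[.]01110   read . → write 1, move +1, go to C
C | 111[0]1110   read 0 → write 1, move +1, go to E
E | 1111[1]110   read 1 → write 0, move +1, go to B
B | 11110[1]10   read 1 → write 1, move -1, go to B
B | 1111[0]110
After 17 steps: state B, head at 3, tape 11110110.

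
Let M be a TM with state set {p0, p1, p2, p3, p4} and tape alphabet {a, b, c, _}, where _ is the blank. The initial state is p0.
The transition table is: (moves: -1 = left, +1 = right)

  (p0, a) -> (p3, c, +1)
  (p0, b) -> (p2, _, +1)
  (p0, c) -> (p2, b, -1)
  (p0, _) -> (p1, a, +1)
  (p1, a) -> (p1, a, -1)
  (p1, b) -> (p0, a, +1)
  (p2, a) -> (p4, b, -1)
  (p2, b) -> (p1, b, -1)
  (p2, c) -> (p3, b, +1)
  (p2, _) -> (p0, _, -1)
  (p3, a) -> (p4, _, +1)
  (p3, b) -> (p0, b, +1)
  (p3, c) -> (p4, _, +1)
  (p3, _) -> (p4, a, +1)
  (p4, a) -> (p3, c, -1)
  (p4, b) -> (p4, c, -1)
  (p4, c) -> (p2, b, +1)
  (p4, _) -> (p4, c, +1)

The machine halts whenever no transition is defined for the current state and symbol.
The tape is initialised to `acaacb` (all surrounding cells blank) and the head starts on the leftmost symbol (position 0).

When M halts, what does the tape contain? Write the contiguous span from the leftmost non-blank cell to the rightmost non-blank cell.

p0 | [a]caacb   read a → write c, move +1, go to p3
p3 | c[c]aacb   read c → write _, move +1, go to p4
p4 | c_[a]acb   read a → write c, move -1, go to p3
p3 | c[_]cacb   read _ → write a, move +1, go to p4
p4 | ca[c]acb   read c → write b, move +1, go to p2
p2 | cab[a]cb   read a → write b, move -1, go to p4
p4 | ca[b]bcb   read b → write c, move -1, go to p4
p4 | c[a]cbcb   read a → write c, move -1, go to p3
p3 | [c]ccbcb   read c → write _, move +1, go to p4
p4 | _[c]cbcb   read c → write b, move +1, go to p2
p2 | _b[c]bcb   read c → write b, move +1, go to p3
p3 | _bb[b]cb   read b → write b, move +1, go to p0
p0 | _bbb[c]b   read c → write b, move -1, go to p2
p2 | _bb[b]bb   read b → write b, move -1, go to p1
p1 | _b[b]bbb   read b → write a, move +1, go to p0
p0 | _ba[b]bb   read b → write _, move +1, go to p2
p2 | _ba_[b]b   read b → write b, move -1, go to p1
p1 | _ba[_]bb
The non-blank tape span at halt is ba_bb.

ba_bb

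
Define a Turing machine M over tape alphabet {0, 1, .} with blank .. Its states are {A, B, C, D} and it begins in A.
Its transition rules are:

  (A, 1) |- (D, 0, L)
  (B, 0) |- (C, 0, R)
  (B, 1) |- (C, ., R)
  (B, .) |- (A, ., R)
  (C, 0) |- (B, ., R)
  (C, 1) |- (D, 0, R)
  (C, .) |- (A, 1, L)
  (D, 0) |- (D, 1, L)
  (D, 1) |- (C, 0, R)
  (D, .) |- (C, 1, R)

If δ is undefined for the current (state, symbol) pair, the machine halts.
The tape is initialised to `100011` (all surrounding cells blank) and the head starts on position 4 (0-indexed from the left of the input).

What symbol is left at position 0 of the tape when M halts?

A | .1000[1]1.   read 1 → write 0, move L, go to D
D | .100[0]01.   read 0 → write 1, move L, go to D
D | .10[0]101.   read 0 → write 1, move L, go to D
D | .1[0]1101.   read 0 → write 1, move L, go to D
D | .[1]11101.   read 1 → write 0, move R, go to C
C | .0[1]1101.   read 1 → write 0, move R, go to D
D | .00[1]101.   read 1 → write 0, move R, go to C
C | .000[1]01.   read 1 → write 0, move R, go to D
D | .0000[0]1.   read 0 → write 1, move L, go to D
D | .000[0]11.   read 0 → write 1, move L, go to D
D | .00[0]111.   read 0 → write 1, move L, go to D
D | .0[0]1111.   read 0 → write 1, move L, go to D
D | .[0]11111.   read 0 → write 1, move L, go to D
D | [.]111111.   read . → write 1, move R, go to C
C | 1[1]11111.   read 1 → write 0, move R, go to D
D | 10[1]1111.   read 1 → write 0, move R, go to C
C | 100[1]111.   read 1 → write 0, move R, go to D
D | 1000[1]11.   read 1 → write 0, move R, go to C
C | 10000[1]1.   read 1 → write 0, move R, go to D
D | 100000[1].   read 1 → write 0, move R, go to C
C | 1000000[.]   read . → write 1, move L, go to A
A | 100000[0]1
Cell 0 holds 0 when M halts.

0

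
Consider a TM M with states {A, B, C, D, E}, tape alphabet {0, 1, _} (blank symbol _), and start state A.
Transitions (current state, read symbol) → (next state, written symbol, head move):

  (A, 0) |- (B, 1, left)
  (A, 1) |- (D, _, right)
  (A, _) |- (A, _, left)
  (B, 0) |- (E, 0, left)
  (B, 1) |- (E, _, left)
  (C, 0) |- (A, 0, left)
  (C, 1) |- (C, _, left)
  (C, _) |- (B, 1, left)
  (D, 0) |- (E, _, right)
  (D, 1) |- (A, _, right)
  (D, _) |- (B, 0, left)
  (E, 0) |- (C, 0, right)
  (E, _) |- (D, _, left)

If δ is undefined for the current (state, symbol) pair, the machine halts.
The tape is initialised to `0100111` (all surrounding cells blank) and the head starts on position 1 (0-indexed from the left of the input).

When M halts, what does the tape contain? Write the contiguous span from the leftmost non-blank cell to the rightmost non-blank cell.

1__0_11

state=A head=1 tape=_0[1]00111   (A,1)→(D,_,right)
state=D head=2 tape=_0_[0]0111   (D,0)→(E,_,right)
state=E head=3 tape=_0__[0]111   (E,0)→(C,0,right)
state=C head=4 tape=_0__0[1]11   (C,1)→(C,_,left)
state=C head=3 tape=_0__[0]_11   (C,0)→(A,0,left)
state=A head=2 tape=_0_[_]0_11   (A,_)→(A,_,left)
state=A head=1 tape=_0[_]_0_11   (A,_)→(A,_,left)
state=A head=0 tape=_[0]__0_11   (A,0)→(B,1,left)
state=B head=-1 tape=[_]1__0_11
The non-blank tape span at halt is 1__0_11.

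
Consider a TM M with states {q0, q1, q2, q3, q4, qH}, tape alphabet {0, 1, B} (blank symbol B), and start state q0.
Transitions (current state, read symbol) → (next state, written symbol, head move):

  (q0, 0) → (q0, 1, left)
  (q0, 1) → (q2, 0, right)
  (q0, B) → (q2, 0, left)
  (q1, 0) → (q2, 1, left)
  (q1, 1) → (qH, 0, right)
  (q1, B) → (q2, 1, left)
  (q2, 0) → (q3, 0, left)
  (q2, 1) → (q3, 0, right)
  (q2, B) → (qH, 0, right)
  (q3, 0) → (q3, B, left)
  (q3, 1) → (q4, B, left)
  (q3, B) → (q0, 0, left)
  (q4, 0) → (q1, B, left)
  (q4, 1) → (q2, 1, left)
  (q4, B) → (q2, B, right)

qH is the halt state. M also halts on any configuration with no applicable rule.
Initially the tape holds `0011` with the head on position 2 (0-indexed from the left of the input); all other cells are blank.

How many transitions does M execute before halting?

9

q0 | BB00[1]1B   read 1 → write 0, move right, go to q2
q2 | BB000[1]B   read 1 → write 0, move right, go to q3
q3 | BB0000[B]   read B → write 0, move left, go to q0
q0 | BB000[0]0   read 0 → write 1, move left, go to q0
q0 | BB00[0]10   read 0 → write 1, move left, go to q0
q0 | BB0[0]110   read 0 → write 1, move left, go to q0
q0 | BB[0]1110   read 0 → write 1, move left, go to q0
q0 | B[B]11110   read B → write 0, move left, go to q2
q2 | [B]011110   read B → write 0, move right, go to qH
qH | 0[0]11110
M halts after 9 transitions.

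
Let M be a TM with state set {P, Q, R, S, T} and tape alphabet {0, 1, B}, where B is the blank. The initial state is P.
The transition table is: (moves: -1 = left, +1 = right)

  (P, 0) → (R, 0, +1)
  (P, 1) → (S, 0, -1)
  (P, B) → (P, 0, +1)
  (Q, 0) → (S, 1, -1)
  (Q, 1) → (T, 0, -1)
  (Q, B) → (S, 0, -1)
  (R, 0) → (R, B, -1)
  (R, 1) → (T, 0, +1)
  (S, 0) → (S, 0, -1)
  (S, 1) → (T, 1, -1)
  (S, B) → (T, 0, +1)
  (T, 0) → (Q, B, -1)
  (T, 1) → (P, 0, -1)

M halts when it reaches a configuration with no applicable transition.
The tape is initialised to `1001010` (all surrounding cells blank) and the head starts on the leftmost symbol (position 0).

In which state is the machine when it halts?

R

state=P head=0 tape=BBB[1]001010   (P,1)→(S,0,-1)
state=S head=-1 tape=BB[B]0001010   (S,B)→(T,0,+1)
state=T head=0 tape=BB0[0]001010   (T,0)→(Q,B,-1)
state=Q head=-1 tape=BB[0]B001010   (Q,0)→(S,1,-1)
state=S head=-2 tape=B[B]1B001010   (S,B)→(T,0,+1)
state=T head=-1 tape=B0[1]B001010   (T,1)→(P,0,-1)
state=P head=-2 tape=B[0]0B001010   (P,0)→(R,0,+1)
state=R head=-1 tape=B0[0]B001010   (R,0)→(R,B,-1)
state=R head=-2 tape=B[0]BB001010   (R,0)→(R,B,-1)
state=R head=-3 tape=[B]BBB001010
No transition is defined for (R, B); M halts in state R.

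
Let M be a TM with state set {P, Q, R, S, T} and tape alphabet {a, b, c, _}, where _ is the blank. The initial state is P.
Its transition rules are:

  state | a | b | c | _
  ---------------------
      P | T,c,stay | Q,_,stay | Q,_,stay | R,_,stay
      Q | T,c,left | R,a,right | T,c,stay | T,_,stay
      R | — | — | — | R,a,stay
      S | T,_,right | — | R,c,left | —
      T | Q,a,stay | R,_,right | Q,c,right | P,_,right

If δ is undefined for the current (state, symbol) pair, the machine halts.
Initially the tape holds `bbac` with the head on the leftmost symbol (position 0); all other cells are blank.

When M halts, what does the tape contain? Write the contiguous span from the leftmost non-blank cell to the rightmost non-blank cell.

cc_a

P | [b]bac__   read b → write _, move stay, go to Q
Q | [_]bac__   read _ → write _, move stay, go to T
T | [_]bac__   read _ → write _, move right, go to P
P | _[b]ac__   read b → write _, move stay, go to Q
Q | _[_]ac__   read _ → write _, move stay, go to T
T | _[_]ac__   read _ → write _, move right, go to P
P | __[a]c__   read a → write c, move stay, go to T
T | __[c]c__   read c → write c, move right, go to Q
Q | __c[c]__   read c → write c, move stay, go to T
T | __c[c]__   read c → write c, move right, go to Q
Q | __cc[_]_   read _ → write _, move stay, go to T
T | __cc[_]_   read _ → write _, move right, go to P
P | __cc_[_]   read _ → write _, move stay, go to R
R | __cc_[_]   read _ → write a, move stay, go to R
R | __cc_[a]
The non-blank tape span at halt is cc_a.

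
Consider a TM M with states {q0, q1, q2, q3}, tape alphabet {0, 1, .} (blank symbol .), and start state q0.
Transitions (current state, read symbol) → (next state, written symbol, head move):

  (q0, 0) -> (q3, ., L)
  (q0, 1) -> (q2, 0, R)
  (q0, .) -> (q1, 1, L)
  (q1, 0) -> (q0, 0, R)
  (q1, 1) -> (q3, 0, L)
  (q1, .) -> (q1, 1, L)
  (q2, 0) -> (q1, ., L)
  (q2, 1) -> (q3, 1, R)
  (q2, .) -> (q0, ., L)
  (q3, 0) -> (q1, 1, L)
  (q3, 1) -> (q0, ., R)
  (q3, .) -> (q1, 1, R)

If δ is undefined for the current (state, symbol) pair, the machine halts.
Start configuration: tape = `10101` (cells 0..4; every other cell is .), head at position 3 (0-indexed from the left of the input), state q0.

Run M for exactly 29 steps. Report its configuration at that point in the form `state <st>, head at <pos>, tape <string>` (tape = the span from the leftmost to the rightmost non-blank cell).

state q0, head at 4, tape 1000.11

state=q0 head=3 tape=101[0]1..   (q0,0)→(q3,.,L)
state=q3 head=2 tape=10[1].1..   (q3,1)→(q0,.,R)
state=q0 head=3 tape=10.[.]1..   (q0,.)→(q1,1,L)
state=q1 head=2 tape=10[.]11..   (q1,.)→(q1,1,L)
state=q1 head=1 tape=1[0]111..   (q1,0)→(q0,0,R)
state=q0 head=2 tape=10[1]11..   (q0,1)→(q2,0,R)
state=q2 head=3 tape=100[1]1..   (q2,1)→(q3,1,R)
state=q3 head=4 tape=1001[1]..   (q3,1)→(q0,.,R)
state=q0 head=5 tape=1001.[.].   (q0,.)→(q1,1,L)
state=q1 head=4 tape=1001[.]1.   (q1,.)→(q1,1,L)
state=q1 head=3 tape=100[1]11.   (q1,1)→(q3,0,L)
state=q3 head=2 tape=10[0]011.   (q3,0)→(q1,1,L)
state=q1 head=1 tape=1[0]1011.   (q1,0)→(q0,0,R)
state=q0 head=2 tape=10[1]011.   (q0,1)→(q2,0,R)
state=q2 head=3 tape=100[0]11.   (q2,0)→(q1,.,L)
state=q1 head=2 tape=10[0].11.   (q1,0)→(q0,0,R)
state=q0 head=3 tape=100[.]11.   (q0,.)→(q1,1,L)
state=q1 head=2 tape=10[0]111.   (q1,0)→(q0,0,R)
state=q0 head=3 tape=100[1]11.   (q0,1)→(q2,0,R)
state=q2 head=4 tape=1000[1]1.   (q2,1)→(q3,1,R)
state=q3 head=5 tape=10001[1].   (q3,1)→(q0,.,R)
state=q0 head=6 tape=10001.[.]   (q0,.)→(q1,1,L)
state=q1 head=5 tape=10001[.]1   (q1,.)→(q1,1,L)
state=q1 head=4 tape=1000[1]11   (q1,1)→(q3,0,L)
state=q3 head=3 tape=100[0]011   (q3,0)→(q1,1,L)
state=q1 head=2 tape=10[0]1011   (q1,0)→(q0,0,R)
state=q0 head=3 tape=100[1]011   (q0,1)→(q2,0,R)
state=q2 head=4 tape=1000[0]11   (q2,0)→(q1,.,L)
state=q1 head=3 tape=100[0].11   (q1,0)→(q0,0,R)
state=q0 head=4 tape=1000[.]11
After 29 steps: state q0, head at 4, tape 1000.11.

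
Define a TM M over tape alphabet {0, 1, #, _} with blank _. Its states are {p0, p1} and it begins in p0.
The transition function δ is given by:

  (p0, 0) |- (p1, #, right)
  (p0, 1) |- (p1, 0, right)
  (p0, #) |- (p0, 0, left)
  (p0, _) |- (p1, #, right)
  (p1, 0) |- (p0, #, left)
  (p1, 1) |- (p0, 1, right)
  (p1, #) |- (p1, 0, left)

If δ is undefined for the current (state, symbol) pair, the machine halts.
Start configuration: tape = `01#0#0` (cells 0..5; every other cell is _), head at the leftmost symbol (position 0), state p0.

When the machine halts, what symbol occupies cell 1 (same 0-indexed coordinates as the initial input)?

p0 | _[0]1#0#0   read 0 → write #, move right, go to p1
p1 | _#[1]#0#0   read 1 → write 1, move right, go to p0
p0 | _#1[#]0#0   read # → write 0, move left, go to p0
p0 | _#[1]00#0   read 1 → write 0, move right, go to p1
p1 | _#0[0]0#0   read 0 → write #, move left, go to p0
p0 | _#[0]#0#0   read 0 → write #, move right, go to p1
p1 | _##[#]0#0   read # → write 0, move left, go to p1
p1 | _#[#]00#0   read # → write 0, move left, go to p1
p1 | _[#]000#0   read # → write 0, move left, go to p1
p1 | [_]0000#0
Cell 1 holds 0 when M halts.

0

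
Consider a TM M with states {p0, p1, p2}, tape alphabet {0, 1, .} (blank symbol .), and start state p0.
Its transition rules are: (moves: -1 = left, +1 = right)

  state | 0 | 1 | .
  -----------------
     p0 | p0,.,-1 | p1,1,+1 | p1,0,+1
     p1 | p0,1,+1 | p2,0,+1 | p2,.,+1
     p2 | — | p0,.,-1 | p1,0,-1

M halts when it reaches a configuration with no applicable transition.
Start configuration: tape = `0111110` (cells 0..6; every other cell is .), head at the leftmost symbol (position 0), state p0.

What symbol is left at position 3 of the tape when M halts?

0

state=p0 head=0 tape=.[0]111110   (p0,0)→(p0,.,-1)
state=p0 head=-1 tape=[.].111110   (p0,.)→(p1,0,+1)
state=p1 head=0 tape=0[.]111110   (p1,.)→(p2,.,+1)
state=p2 head=1 tape=0.[1]11110   (p2,1)→(p0,.,-1)
state=p0 head=0 tape=0[.].11110   (p0,.)→(p1,0,+1)
state=p1 head=1 tape=00[.]11110   (p1,.)→(p2,.,+1)
state=p2 head=2 tape=00.[1]1110   (p2,1)→(p0,.,-1)
state=p0 head=1 tape=00[.].1110   (p0,.)→(p1,0,+1)
state=p1 head=2 tape=000[.]1110   (p1,.)→(p2,.,+1)
state=p2 head=3 tape=000.[1]110   (p2,1)→(p0,.,-1)
state=p0 head=2 tape=000[.].110   (p0,.)→(p1,0,+1)
state=p1 head=3 tape=0000[.]110   (p1,.)→(p2,.,+1)
state=p2 head=4 tape=0000.[1]10   (p2,1)→(p0,.,-1)
state=p0 head=3 tape=0000[.].10   (p0,.)→(p1,0,+1)
state=p1 head=4 tape=00000[.]10   (p1,.)→(p2,.,+1)
state=p2 head=5 tape=00000.[1]0   (p2,1)→(p0,.,-1)
state=p0 head=4 tape=00000[.].0   (p0,.)→(p1,0,+1)
state=p1 head=5 tape=000000[.]0   (p1,.)→(p2,.,+1)
state=p2 head=6 tape=000000.[0]
Cell 3 holds 0 when M halts.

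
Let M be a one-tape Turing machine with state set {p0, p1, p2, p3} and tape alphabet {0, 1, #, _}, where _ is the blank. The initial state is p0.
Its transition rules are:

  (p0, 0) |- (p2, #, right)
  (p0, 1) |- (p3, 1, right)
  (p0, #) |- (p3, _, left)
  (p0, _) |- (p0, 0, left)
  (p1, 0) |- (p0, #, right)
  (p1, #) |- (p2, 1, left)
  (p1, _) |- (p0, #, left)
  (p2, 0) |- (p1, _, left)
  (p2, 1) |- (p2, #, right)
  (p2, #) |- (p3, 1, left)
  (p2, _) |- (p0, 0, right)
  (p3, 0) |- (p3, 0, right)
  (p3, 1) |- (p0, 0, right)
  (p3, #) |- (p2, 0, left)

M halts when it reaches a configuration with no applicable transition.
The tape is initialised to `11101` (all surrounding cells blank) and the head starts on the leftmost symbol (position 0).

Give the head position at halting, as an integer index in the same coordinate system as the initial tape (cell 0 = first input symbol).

state=p0 head=0 tape=[1]1101_   (p0,1)→(p3,1,right)
state=p3 head=1 tape=1[1]101_   (p3,1)→(p0,0,right)
state=p0 head=2 tape=10[1]01_   (p0,1)→(p3,1,right)
state=p3 head=3 tape=101[0]1_   (p3,0)→(p3,0,right)
state=p3 head=4 tape=1010[1]_   (p3,1)→(p0,0,right)
state=p0 head=5 tape=10100[_]   (p0,_)→(p0,0,left)
state=p0 head=4 tape=1010[0]0   (p0,0)→(p2,#,right)
state=p2 head=5 tape=1010#[0]   (p2,0)→(p1,_,left)
state=p1 head=4 tape=1010[#]_   (p1,#)→(p2,1,left)
state=p2 head=3 tape=101[0]1_   (p2,0)→(p1,_,left)
state=p1 head=2 tape=10[1]_1_
At halt the head is at cell 2.

2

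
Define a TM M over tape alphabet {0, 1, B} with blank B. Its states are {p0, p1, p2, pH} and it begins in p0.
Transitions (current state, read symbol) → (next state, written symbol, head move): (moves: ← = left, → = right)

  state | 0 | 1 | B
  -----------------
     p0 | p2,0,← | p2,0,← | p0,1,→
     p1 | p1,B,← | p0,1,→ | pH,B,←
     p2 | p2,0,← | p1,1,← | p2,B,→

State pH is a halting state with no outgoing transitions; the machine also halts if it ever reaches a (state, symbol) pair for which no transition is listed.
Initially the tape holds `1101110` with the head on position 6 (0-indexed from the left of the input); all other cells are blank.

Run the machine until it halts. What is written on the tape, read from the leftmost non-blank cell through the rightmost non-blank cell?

p0 | BB110111[0]   read 0 → write 0, move ←, go to p2
p2 | BB11011[1]0   read 1 → write 1, move ←, go to p1
p1 | BB1101[1]10   read 1 → write 1, move →, go to p0
p0 | BB11011[1]0   read 1 → write 0, move ←, go to p2
p2 | BB1101[1]00   read 1 → write 1, move ←, go to p1
p1 | BB110[1]100   read 1 → write 1, move →, go to p0
p0 | BB1101[1]00   read 1 → write 0, move ←, go to p2
p2 | BB110[1]000   read 1 → write 1, move ←, go to p1
p1 | BB11[0]1000   read 0 → write B, move ←, go to p1
p1 | BB1[1]B1000   read 1 → write 1, move →, go to p0
p0 | BB11[B]1000   read B → write 1, move →, go to p0
p0 | BB111[1]000   read 1 → write 0, move ←, go to p2
p2 | BB11[1]0000   read 1 → write 1, move ←, go to p1
p1 | BB1[1]10000   read 1 → write 1, move →, go to p0
p0 | BB11[1]0000   read 1 → write 0, move ←, go to p2
p2 | BB1[1]00000   read 1 → write 1, move ←, go to p1
p1 | BB[1]100000   read 1 → write 1, move →, go to p0
p0 | BB1[1]00000   read 1 → write 0, move ←, go to p2
p2 | BB[1]000000   read 1 → write 1, move ←, go to p1
p1 | B[B]1000000   read B → write B, move ←, go to pH
pH | [B]B1000000
The non-blank tape span at halt is 1000000.

1000000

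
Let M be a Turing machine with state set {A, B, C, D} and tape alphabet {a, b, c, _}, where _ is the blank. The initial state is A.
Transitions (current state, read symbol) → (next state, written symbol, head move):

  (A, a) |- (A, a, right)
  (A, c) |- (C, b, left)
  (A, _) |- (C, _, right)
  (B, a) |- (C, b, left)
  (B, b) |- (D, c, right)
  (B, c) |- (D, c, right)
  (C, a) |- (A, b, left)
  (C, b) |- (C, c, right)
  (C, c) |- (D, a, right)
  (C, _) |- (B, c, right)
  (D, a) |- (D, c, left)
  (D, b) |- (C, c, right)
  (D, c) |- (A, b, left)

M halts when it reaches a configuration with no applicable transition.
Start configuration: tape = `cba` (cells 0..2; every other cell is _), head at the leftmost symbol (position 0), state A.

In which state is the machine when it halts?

B

state=A head=0 tape=_[c]ba__   (A,c)→(C,b,left)
state=C head=-1 tape=[_]bba__   (C,_)→(B,c,right)
state=B head=0 tape=c[b]ba__   (B,b)→(D,c,right)
state=D head=1 tape=cc[b]a__   (D,b)→(C,c,right)
state=C head=2 tape=ccc[a]__   (C,a)→(A,b,left)
state=A head=1 tape=cc[c]b__   (A,c)→(C,b,left)
state=C head=0 tape=c[c]bb__   (C,c)→(D,a,right)
state=D head=1 tape=ca[b]b__   (D,b)→(C,c,right)
state=C head=2 tape=cac[b]__   (C,b)→(C,c,right)
state=C head=3 tape=cacc[_]_   (C,_)→(B,c,right)
state=B head=4 tape=caccc[_]
No transition is defined for (B, _); M halts in state B.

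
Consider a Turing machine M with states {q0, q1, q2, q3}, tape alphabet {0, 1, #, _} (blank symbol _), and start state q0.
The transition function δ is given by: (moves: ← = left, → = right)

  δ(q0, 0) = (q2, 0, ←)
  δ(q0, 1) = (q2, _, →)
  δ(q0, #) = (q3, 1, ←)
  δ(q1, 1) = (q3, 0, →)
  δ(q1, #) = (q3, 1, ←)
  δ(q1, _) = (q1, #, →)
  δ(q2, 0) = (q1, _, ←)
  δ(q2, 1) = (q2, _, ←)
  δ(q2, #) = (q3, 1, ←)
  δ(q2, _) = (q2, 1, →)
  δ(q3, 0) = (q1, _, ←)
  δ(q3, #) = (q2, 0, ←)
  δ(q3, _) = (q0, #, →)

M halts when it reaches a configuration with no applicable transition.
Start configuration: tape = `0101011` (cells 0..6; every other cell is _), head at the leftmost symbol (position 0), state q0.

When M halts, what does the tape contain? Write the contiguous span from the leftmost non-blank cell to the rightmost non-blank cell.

state=q0 head=0 tape=_[0]101011   (q0,0)→(q2,0,←)
state=q2 head=-1 tape=[_]0101011   (q2,_)→(q2,1,→)
state=q2 head=0 tape=1[0]101011   (q2,0)→(q1,_,←)
state=q1 head=-1 tape=[1]_101011   (q1,1)→(q3,0,→)
state=q3 head=0 tape=0[_]101011   (q3,_)→(q0,#,→)
state=q0 head=1 tape=0#[1]01011   (q0,1)→(q2,_,→)
state=q2 head=2 tape=0#_[0]1011   (q2,0)→(q1,_,←)
state=q1 head=1 tape=0#[_]_1011   (q1,_)→(q1,#,→)
state=q1 head=2 tape=0##[_]1011   (q1,_)→(q1,#,→)
state=q1 head=3 tape=0###[1]011   (q1,1)→(q3,0,→)
state=q3 head=4 tape=0###0[0]11   (q3,0)→(q1,_,←)
state=q1 head=3 tape=0###[0]_11
The non-blank tape span at halt is 0###0_11.

0###0_11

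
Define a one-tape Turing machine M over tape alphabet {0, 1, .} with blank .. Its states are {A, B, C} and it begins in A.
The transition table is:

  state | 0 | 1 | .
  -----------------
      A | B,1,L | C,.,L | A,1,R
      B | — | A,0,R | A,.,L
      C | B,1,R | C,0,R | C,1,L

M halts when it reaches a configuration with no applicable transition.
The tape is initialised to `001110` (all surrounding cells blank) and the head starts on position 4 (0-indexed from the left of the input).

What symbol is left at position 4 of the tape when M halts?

0

state=A head=4 tape=0011[1]0   (A,1)→(C,.,L)
state=C head=3 tape=001[1].0   (C,1)→(C,0,R)
state=C head=4 tape=0010[.]0   (C,.)→(C,1,L)
state=C head=3 tape=001[0]10   (C,0)→(B,1,R)
state=B head=4 tape=0011[1]0   (B,1)→(A,0,R)
state=A head=5 tape=00110[0]   (A,0)→(B,1,L)
state=B head=4 tape=0011[0]1
Cell 4 holds 0 when M halts.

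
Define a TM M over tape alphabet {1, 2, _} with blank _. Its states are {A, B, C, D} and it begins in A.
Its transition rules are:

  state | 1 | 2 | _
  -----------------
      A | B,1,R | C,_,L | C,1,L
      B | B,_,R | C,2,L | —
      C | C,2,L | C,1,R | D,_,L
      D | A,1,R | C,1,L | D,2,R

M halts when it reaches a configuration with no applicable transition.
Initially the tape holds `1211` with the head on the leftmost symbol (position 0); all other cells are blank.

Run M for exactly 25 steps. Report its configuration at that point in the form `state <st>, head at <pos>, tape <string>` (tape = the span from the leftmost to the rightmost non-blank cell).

state C, head at -3, tape 21222221

state=A head=0 tape=____[1]211   (A,1)→(B,1,R)
state=B head=1 tape=____1[2]11   (B,2)→(C,2,L)
state=C head=0 tape=____[1]211   (C,1)→(C,2,L)
state=C head=-1 tape=___[_]2211   (C,_)→(D,_,L)
state=D head=-2 tape=__[_]_2211   (D,_)→(D,2,R)
state=D head=-1 tape=__2[_]2211   (D,_)→(D,2,R)
state=D head=0 tape=__22[2]211   (D,2)→(C,1,L)
state=C head=-1 tape=__2[2]1211   (C,2)→(C,1,R)
state=C head=0 tape=__21[1]211   (C,1)→(C,2,L)
state=C head=-1 tape=__2[1]2211   (C,1)→(C,2,L)
state=C head=-2 tape=__[2]22211   (C,2)→(C,1,R)
state=C head=-1 tape=__1[2]2211   (C,2)→(C,1,R)
state=C head=0 tape=__11[2]211   (C,2)→(C,1,R)
state=C head=1 tape=__111[2]11   (C,2)→(C,1,R)
state=C head=2 tape=__1111[1]1   (C,1)→(C,2,L)
state=C head=1 tape=__111[1]21   (C,1)→(C,2,L)
state=C head=0 tape=__11[1]221   (C,1)→(C,2,L)
state=C head=-1 tape=__1[1]2221   (C,1)→(C,2,L)
state=C head=-2 tape=__[1]22221   (C,1)→(C,2,L)
state=C head=-3 tape=_[_]222221   (C,_)→(D,_,L)
state=D head=-4 tape=[_]_222221   (D,_)→(D,2,R)
state=D head=-3 tape=2[_]222221   (D,_)→(D,2,R)
state=D head=-2 tape=22[2]22221   (D,2)→(C,1,L)
state=C head=-3 tape=2[2]122221   (C,2)→(C,1,R)
state=C head=-2 tape=21[1]22221   (C,1)→(C,2,L)
state=C head=-3 tape=2[1]222221
After 25 steps: state C, head at -3, tape 21222221.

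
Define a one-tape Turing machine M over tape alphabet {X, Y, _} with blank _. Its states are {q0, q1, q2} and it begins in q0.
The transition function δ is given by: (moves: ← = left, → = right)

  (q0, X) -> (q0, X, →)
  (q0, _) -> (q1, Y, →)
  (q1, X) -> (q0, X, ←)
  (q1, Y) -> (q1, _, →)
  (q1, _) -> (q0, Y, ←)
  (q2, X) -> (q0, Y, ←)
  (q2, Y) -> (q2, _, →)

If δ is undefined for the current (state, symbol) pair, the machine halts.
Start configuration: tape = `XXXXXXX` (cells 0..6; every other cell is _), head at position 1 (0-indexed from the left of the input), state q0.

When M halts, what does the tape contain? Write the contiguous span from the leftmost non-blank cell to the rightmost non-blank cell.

state=q0 head=1 tape=X[X]XXXXX__   (q0,X)→(q0,X,→)
state=q0 head=2 tape=XX[X]XXXX__   (q0,X)→(q0,X,→)
state=q0 head=3 tape=XXX[X]XXX__   (q0,X)→(q0,X,→)
state=q0 head=4 tape=XXXX[X]XX__   (q0,X)→(q0,X,→)
state=q0 head=5 tape=XXXXX[X]X__   (q0,X)→(q0,X,→)
state=q0 head=6 tape=XXXXXX[X]__   (q0,X)→(q0,X,→)
state=q0 head=7 tape=XXXXXXX[_]_   (q0,_)→(q1,Y,→)
state=q1 head=8 tape=XXXXXXXY[_]   (q1,_)→(q0,Y,←)
state=q0 head=7 tape=XXXXXXX[Y]Y
The non-blank tape span at halt is XXXXXXXYY.

XXXXXXXYY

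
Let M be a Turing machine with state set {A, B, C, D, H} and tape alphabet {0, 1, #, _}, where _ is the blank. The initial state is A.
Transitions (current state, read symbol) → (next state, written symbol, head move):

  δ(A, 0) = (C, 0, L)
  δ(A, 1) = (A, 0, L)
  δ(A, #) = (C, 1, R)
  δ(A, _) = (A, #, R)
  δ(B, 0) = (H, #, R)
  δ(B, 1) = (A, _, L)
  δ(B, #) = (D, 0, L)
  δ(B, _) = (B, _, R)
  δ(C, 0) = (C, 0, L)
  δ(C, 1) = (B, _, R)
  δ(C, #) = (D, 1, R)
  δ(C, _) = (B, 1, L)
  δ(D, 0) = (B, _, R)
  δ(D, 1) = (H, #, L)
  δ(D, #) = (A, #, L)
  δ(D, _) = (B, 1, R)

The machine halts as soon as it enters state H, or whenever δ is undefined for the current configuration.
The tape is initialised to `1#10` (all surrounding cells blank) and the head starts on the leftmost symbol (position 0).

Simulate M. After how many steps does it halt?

state=A head=0 tape=_[1]#10   (A,1)→(A,0,L)
state=A head=-1 tape=[_]0#10   (A,_)→(A,#,R)
state=A head=0 tape=#[0]#10   (A,0)→(C,0,L)
state=C head=-1 tape=[#]0#10   (C,#)→(D,1,R)
state=D head=0 tape=1[0]#10   (D,0)→(B,_,R)
state=B head=1 tape=1_[#]10   (B,#)→(D,0,L)
state=D head=0 tape=1[_]010   (D,_)→(B,1,R)
state=B head=1 tape=11[0]10   (B,0)→(H,#,R)
state=H head=2 tape=11#[1]0
M halts after 8 transitions.

8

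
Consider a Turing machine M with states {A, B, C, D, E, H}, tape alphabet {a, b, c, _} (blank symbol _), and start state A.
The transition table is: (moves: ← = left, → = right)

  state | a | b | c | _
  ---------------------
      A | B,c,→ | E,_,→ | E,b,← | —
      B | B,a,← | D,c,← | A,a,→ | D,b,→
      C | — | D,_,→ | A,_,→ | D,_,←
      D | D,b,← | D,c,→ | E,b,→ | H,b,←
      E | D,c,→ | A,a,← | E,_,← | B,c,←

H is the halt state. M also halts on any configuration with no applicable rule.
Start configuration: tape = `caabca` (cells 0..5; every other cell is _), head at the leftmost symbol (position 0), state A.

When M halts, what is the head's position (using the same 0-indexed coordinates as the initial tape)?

5

state=A head=0 tape=__[c]aabca_   (A,c)→(E,b,←)
state=E head=-1 tape=_[_]baabca_   (E,_)→(B,c,←)
state=B head=-2 tape=[_]cbaabca_   (B,_)→(D,b,→)
state=D head=-1 tape=b[c]baabca_   (D,c)→(E,b,→)
state=E head=0 tape=bb[b]aabca_   (E,b)→(A,a,←)
state=A head=-1 tape=b[b]aaabca_   (A,b)→(E,_,→)
state=E head=0 tape=b_[a]aabca_   (E,a)→(D,c,→)
state=D head=1 tape=b_c[a]abca_   (D,a)→(D,b,←)
state=D head=0 tape=b_[c]babca_   (D,c)→(E,b,→)
state=E head=1 tape=b_b[b]abca_   (E,b)→(A,a,←)
state=A head=0 tape=b_[b]aabca_   (A,b)→(E,_,→)
state=E head=1 tape=b__[a]abca_   (E,a)→(D,c,→)
state=D head=2 tape=b__c[a]bca_   (D,a)→(D,b,←)
state=D head=1 tape=b__[c]bbca_   (D,c)→(E,b,→)
state=E head=2 tape=b__b[b]bca_   (E,b)→(A,a,←)
state=A head=1 tape=b__[b]abca_   (A,b)→(E,_,→)
state=E head=2 tape=b___[a]bca_   (E,a)→(D,c,→)
state=D head=3 tape=b___c[b]ca_   (D,b)→(D,c,→)
state=D head=4 tape=b___cc[c]a_   (D,c)→(E,b,→)
state=E head=5 tape=b___ccb[a]_   (E,a)→(D,c,→)
state=D head=6 tape=b___ccbc[_]   (D,_)→(H,b,←)
state=H head=5 tape=b___ccb[c]b
At halt the head is at cell 5.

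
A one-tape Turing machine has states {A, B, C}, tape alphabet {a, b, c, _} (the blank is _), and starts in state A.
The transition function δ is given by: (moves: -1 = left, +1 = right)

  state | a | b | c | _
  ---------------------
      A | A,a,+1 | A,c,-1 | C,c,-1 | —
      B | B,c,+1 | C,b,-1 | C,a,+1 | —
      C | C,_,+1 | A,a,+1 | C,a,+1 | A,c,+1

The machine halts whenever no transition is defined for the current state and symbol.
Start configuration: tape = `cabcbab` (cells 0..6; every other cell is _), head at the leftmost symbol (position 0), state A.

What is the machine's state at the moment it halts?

A | _[c]abcbab__   read c → write c, move -1, go to C
C | [_]cabcbab__   read _ → write c, move +1, go to A
A | c[c]abcbab__   read c → write c, move -1, go to C
C | [c]cabcbab__   read c → write a, move +1, go to C
C | a[c]abcbab__   read c → write a, move +1, go to C
C | aa[a]bcbab__   read a → write _, move +1, go to C
C | aa_[b]cbab__   read b → write a, move +1, go to A
A | aa_a[c]bab__   read c → write c, move -1, go to C
C | aa_[a]cbab__   read a → write _, move +1, go to C
C | aa__[c]bab__   read c → write a, move +1, go to C
C | aa__a[b]ab__   read b → write a, move +1, go to A
A | aa__aa[a]b__   read a → write a, move +1, go to A
A | aa__aaa[b]__   read b → write c, move -1, go to A
A | aa__aa[a]c__   read a → write a, move +1, go to A
A | aa__aaa[c]__   read c → write c, move -1, go to C
C | aa__aa[a]c__   read a → write _, move +1, go to C
C | aa__aa_[c]__   read c → write a, move +1, go to C
C | aa__aa_a[_]_   read _ → write c, move +1, go to A
A | aa__aa_ac[_]
No transition is defined for (A, _); M halts in state A.

A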